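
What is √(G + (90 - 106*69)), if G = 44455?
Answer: √37231 ≈ 192.95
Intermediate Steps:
√(G + (90 - 106*69)) = √(44455 + (90 - 106*69)) = √(44455 + (90 - 7314)) = √(44455 - 7224) = √37231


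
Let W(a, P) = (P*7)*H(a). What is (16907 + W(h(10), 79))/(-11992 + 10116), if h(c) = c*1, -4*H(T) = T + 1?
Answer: -61545/7504 ≈ -8.2016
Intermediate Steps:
H(T) = -1/4 - T/4 (H(T) = -(T + 1)/4 = -(1 + T)/4 = -1/4 - T/4)
h(c) = c
W(a, P) = 7*P*(-1/4 - a/4) (W(a, P) = (P*7)*(-1/4 - a/4) = (7*P)*(-1/4 - a/4) = 7*P*(-1/4 - a/4))
(16907 + W(h(10), 79))/(-11992 + 10116) = (16907 - 7/4*79*(1 + 10))/(-11992 + 10116) = (16907 - 7/4*79*11)/(-1876) = (16907 - 6083/4)*(-1/1876) = (61545/4)*(-1/1876) = -61545/7504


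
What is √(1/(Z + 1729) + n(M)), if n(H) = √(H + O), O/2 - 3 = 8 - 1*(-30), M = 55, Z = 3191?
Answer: √(1230 + 6051600*√137)/2460 ≈ 3.4212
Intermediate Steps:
O = 82 (O = 6 + 2*(8 - 1*(-30)) = 6 + 2*(8 + 30) = 6 + 2*38 = 6 + 76 = 82)
n(H) = √(82 + H) (n(H) = √(H + 82) = √(82 + H))
√(1/(Z + 1729) + n(M)) = √(1/(3191 + 1729) + √(82 + 55)) = √(1/4920 + √137)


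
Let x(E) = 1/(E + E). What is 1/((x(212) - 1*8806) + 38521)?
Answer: 424/12599161 ≈ 3.3653e-5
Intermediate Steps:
x(E) = 1/(2*E)
1/((x(212) - 1*8806) + 38521) = 1/(((½)/212 - 1*8806) + 38521) = 1/(((½)*(1/212) - 8806) + 38521) = 1/((1/424 - 8806) + 38521) = 1/(-3733743/424 + 38521) = 1/(12599161/424) = 424/12599161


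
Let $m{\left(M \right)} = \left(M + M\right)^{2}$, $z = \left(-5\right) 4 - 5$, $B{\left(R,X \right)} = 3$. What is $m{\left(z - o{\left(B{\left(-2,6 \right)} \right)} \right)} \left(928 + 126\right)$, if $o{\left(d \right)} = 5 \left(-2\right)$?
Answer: $948600$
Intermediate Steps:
$z = -25$ ($z = -20 - 5 = -25$)
$o{\left(d \right)} = -10$
$m{\left(M \right)} = 4 M^{2}$ ($m{\left(M \right)} = \left(2 M\right)^{2} = 4 M^{2}$)
$m{\left(z - o{\left(B{\left(-2,6 \right)} \right)} \right)} \left(928 + 126\right) = 4 \left(-25 - -10\right)^{2} \left(928 + 126\right) = 4 \left(-25 + 10\right)^{2} \cdot 1054 = 4 \left(-15\right)^{2} \cdot 1054 = 4 \cdot 225 \cdot 1054 = 900 \cdot 1054 = 948600$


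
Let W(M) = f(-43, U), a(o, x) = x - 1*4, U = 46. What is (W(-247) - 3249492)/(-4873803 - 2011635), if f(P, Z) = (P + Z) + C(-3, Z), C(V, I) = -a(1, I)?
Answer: 1083177/2295146 ≈ 0.47194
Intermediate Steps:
a(o, x) = -4 + x (a(o, x) = x - 4 = -4 + x)
C(V, I) = 4 - I (C(V, I) = -(-4 + I) = 4 - I)
f(P, Z) = 4 + P (f(P, Z) = (P + Z) + (4 - Z) = 4 + P)
W(M) = -39 (W(M) = 4 - 43 = -39)
(W(-247) - 3249492)/(-4873803 - 2011635) = (-39 - 3249492)/(-4873803 - 2011635) = -3249531/(-6885438) = -3249531*(-1/6885438) = 1083177/2295146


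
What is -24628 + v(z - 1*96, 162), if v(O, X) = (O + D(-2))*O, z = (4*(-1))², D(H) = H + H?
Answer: -17908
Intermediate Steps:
D(H) = 2*H
z = 16 (z = (-4)² = 16)
v(O, X) = O*(-4 + O) (v(O, X) = (O + 2*(-2))*O = (O - 4)*O = (-4 + O)*O = O*(-4 + O))
-24628 + v(z - 1*96, 162) = -24628 + (16 - 1*96)*(-4 + (16 - 1*96)) = -24628 + (16 - 96)*(-4 + (16 - 96)) = -24628 - 80*(-4 - 80) = -24628 - 80*(-84) = -24628 + 6720 = -17908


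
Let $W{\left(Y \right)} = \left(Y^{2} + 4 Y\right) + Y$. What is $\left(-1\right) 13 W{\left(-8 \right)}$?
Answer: $-312$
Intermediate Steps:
$W{\left(Y \right)} = Y^{2} + 5 Y$
$\left(-1\right) 13 W{\left(-8 \right)} = \left(-1\right) 13 \left(- 8 \left(5 - 8\right)\right) = - 13 \left(\left(-8\right) \left(-3\right)\right) = \left(-13\right) 24 = -312$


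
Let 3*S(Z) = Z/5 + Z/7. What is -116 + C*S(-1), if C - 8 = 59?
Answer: -4328/35 ≈ -123.66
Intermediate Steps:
S(Z) = 4*Z/35 (S(Z) = (Z/5 + Z/7)/3 = (12*Z/35)/3 = 4*Z/35)
C = 67 (C = 8 + 59 = 67)
-116 + C*S(-1) = -116 + 67*((4/35)*(-1)) = -116 + 67*(-4/35) = -116 - 268/35 = -4328/35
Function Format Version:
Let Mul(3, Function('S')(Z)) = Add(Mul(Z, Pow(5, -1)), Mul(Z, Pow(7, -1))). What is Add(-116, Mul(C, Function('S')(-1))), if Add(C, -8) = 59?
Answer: Rational(-4328, 35) ≈ -123.66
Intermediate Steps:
Function('S')(Z) = Mul(Rational(4, 35), Z) (Function('S')(Z) = Mul(Rational(1, 3), Add(Mul(Z, Pow(5, -1)), Mul(Z, Pow(7, -1)))) = Mul(Rational(1, 3), Add(Mul(Z, Rational(1, 5)), Mul(Z, Rational(1, 7)))) = Mul(Rational(1, 3), Add(Mul(Rational(1, 5), Z), Mul(Rational(1, 7), Z))) = Mul(Rational(1, 3), Mul(Rational(12, 35), Z)) = Mul(Rational(4, 35), Z))
C = 67 (C = Add(8, 59) = 67)
Add(-116, Mul(C, Function('S')(-1))) = Add(-116, Mul(67, Mul(Rational(4, 35), -1))) = Add(-116, Mul(67, Rational(-4, 35))) = Add(-116, Rational(-268, 35)) = Rational(-4328, 35)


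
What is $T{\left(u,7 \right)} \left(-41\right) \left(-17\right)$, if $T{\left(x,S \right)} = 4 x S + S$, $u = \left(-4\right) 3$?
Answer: $-229313$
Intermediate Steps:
$u = -12$
$T{\left(x,S \right)} = S + 4 S x$ ($T{\left(x,S \right)} = 4 S x + S = S + 4 S x$)
$T{\left(u,7 \right)} \left(-41\right) \left(-17\right) = 7 \left(1 + 4 \left(-12\right)\right) \left(-41\right) \left(-17\right) = 7 \left(1 - 48\right) \left(-41\right) \left(-17\right) = 7 \left(-47\right) \left(-41\right) \left(-17\right) = \left(-329\right) \left(-41\right) \left(-17\right) = 13489 \left(-17\right) = -229313$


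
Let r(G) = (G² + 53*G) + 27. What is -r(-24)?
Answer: 669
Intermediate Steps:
r(G) = 27 + G² + 53*G
-r(-24) = -(27 + (-24)² + 53*(-24)) = -(27 + 576 - 1272) = -1*(-669) = 669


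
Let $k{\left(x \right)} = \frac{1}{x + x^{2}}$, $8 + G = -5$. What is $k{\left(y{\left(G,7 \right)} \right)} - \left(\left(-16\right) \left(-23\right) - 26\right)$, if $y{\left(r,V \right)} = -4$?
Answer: $- \frac{4103}{12} \approx -341.92$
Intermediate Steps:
$G = -13$ ($G = -8 - 5 = -13$)
$k{\left(y{\left(G,7 \right)} \right)} - \left(\left(-16\right) \left(-23\right) - 26\right) = \frac{1}{\left(-4\right) \left(1 - 4\right)} - \left(\left(-16\right) \left(-23\right) - 26\right) = - \frac{1}{4 \left(-3\right)} - \left(368 - 26\right) = \left(- \frac{1}{4}\right) \left(- \frac{1}{3}\right) - 342 = \frac{1}{12} - 342 = - \frac{4103}{12}$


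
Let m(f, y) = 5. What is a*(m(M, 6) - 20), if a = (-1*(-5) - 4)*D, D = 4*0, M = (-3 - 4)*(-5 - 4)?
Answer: 0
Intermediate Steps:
M = 63 (M = -7*(-9) = 63)
D = 0
a = 0 (a = (-1*(-5) - 4)*0 = (5 - 4)*0 = 1*0 = 0)
a*(m(M, 6) - 20) = 0*(5 - 20) = 0*(-15) = 0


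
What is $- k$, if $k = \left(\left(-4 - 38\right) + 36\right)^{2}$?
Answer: $-36$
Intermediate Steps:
$k = 36$ ($k = \left(\left(-4 - 38\right) + 36\right)^{2} = \left(-42 + 36\right)^{2} = \left(-6\right)^{2} = 36$)
$- k = \left(-1\right) 36 = -36$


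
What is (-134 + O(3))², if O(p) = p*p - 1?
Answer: 15876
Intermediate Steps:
O(p) = -1 + p² (O(p) = p² - 1 = -1 + p²)
(-134 + O(3))² = (-134 + (-1 + 3²))² = (-134 + (-1 + 9))² = (-134 + 8)² = (-126)² = 15876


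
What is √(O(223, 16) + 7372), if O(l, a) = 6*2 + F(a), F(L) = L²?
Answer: 2*√1910 ≈ 87.407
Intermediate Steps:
O(l, a) = 12 + a² (O(l, a) = 6*2 + a² = 12 + a²)
√(O(223, 16) + 7372) = √((12 + 16²) + 7372) = √((12 + 256) + 7372) = √(268 + 7372) = √7640 = 2*√1910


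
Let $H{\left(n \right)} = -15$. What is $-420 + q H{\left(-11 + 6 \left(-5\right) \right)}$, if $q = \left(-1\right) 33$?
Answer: $75$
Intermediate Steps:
$q = -33$
$-420 + q H{\left(-11 + 6 \left(-5\right) \right)} = -420 - -495 = -420 + 495 = 75$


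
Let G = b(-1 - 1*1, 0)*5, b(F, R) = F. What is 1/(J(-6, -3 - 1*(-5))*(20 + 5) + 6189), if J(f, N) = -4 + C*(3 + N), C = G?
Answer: 1/4839 ≈ 0.00020665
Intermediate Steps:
G = -10 (G = (-1 - 1*1)*5 = (-1 - 1)*5 = -2*5 = -10)
C = -10
J(f, N) = -34 - 10*N (J(f, N) = -4 - 10*(3 + N) = -4 + (-30 - 10*N) = -34 - 10*N)
1/(J(-6, -3 - 1*(-5))*(20 + 5) + 6189) = 1/((-34 - 10*(-3 - 1*(-5)))*(20 + 5) + 6189) = 1/((-34 - 10*(-3 + 5))*25 + 6189) = 1/((-34 - 10*2)*25 + 6189) = 1/((-34 - 20)*25 + 6189) = 1/(-54*25 + 6189) = 1/(-1350 + 6189) = 1/4839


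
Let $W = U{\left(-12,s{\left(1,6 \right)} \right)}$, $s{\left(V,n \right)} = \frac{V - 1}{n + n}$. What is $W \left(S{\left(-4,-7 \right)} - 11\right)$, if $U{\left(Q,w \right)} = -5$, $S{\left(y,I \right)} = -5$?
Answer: $80$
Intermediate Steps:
$s{\left(V,n \right)} = \frac{-1 + V}{2 n}$
$W = -5$
$W \left(S{\left(-4,-7 \right)} - 11\right) = - 5 \left(-5 - 11\right) = \left(-5\right) \left(-16\right) = 80$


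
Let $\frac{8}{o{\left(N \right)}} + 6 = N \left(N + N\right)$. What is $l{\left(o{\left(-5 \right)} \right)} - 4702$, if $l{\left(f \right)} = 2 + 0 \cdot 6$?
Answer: $-4700$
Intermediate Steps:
$o{\left(N \right)} = \frac{8}{-6 + 2 N^{2}}$ ($o{\left(N \right)} = \frac{8}{-6 + N \left(N + N\right)} = \frac{8}{-6 + N 2 N} = \frac{8}{-6 + 2 N^{2}}$)
$l{\left(f \right)} = 2$ ($l{\left(f \right)} = 2 + 0 = 2$)
$l{\left(o{\left(-5 \right)} \right)} - 4702 = 2 - 4702 = -4700$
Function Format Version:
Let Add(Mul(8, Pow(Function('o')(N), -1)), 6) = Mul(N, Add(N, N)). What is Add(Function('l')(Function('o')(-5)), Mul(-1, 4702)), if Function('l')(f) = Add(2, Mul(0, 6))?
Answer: -4700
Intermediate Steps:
Function('o')(N) = Mul(8, Pow(Add(-6, Mul(2, Pow(N, 2))), -1)) (Function('o')(N) = Mul(8, Pow(Add(-6, Mul(N, Add(N, N))), -1)) = Mul(8, Pow(Add(-6, Mul(N, Mul(2, N))), -1)) = Mul(8, Pow(Add(-6, Mul(2, Pow(N, 2))), -1)))
Function('l')(f) = 2 (Function('l')(f) = Add(2, 0) = 2)
Add(Function('l')(Function('o')(-5)), Mul(-1, 4702)) = Add(2, Mul(-1, 4702)) = Add(2, -4702) = -4700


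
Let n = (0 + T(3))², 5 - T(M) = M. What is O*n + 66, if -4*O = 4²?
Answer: 50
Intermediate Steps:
T(M) = 5 - M
n = 4 (n = (0 + (5 - 1*3))² = (0 + (5 - 3))² = (0 + 2)² = 2² = 4)
O = -4 (O = -¼*4² = -¼*16 = -4)
O*n + 66 = -4*4 + 66 = -16 + 66 = 50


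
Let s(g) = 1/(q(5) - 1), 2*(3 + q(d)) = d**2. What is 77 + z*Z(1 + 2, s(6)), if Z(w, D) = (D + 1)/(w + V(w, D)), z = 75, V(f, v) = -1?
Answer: 4043/34 ≈ 118.91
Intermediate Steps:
q(d) = -3 + d**2/2
s(g) = 2/17 (s(g) = 1/((-3 + (1/2)*5**2) - 1) = 1/((-3 + (1/2)*25) - 1) = 1/((-3 + 25/2) - 1) = 1/(19/2 - 1) = 1/(17/2) = 2/17)
Z(w, D) = (1 + D)/(-1 + w) (Z(w, D) = (D + 1)/(w - 1) = (1 + D)/(-1 + w))
77 + z*Z(1 + 2, s(6)) = 77 + 75*((1 + 2/17)/(-1 + (1 + 2))) = 77 + 75*((19/17)/(-1 + 3)) = 77 + 75*((19/17)/2) = 77 + 75*((1/2)*(19/17)) = 77 + 75*(19/34) = 77 + 1425/34 = 4043/34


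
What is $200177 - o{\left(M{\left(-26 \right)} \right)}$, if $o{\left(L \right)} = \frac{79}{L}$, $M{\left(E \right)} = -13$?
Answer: $\frac{2602380}{13} \approx 2.0018 \cdot 10^{5}$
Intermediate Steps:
$200177 - o{\left(M{\left(-26 \right)} \right)} = 200177 - \frac{79}{-13} = 200177 - 79 \left(- \frac{1}{13}\right) = 200177 - - \frac{79}{13} = 200177 + \frac{79}{13} = \frac{2602380}{13}$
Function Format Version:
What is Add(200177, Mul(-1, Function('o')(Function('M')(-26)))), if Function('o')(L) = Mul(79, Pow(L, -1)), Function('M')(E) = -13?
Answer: Rational(2602380, 13) ≈ 2.0018e+5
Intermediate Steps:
Add(200177, Mul(-1, Function('o')(Function('M')(-26)))) = Add(200177, Mul(-1, Mul(79, Pow(-13, -1)))) = Add(200177, Mul(-1, Mul(79, Rational(-1, 13)))) = Add(200177, Mul(-1, Rational(-79, 13))) = Add(200177, Rational(79, 13)) = Rational(2602380, 13)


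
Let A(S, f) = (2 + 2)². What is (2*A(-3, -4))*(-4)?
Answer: -128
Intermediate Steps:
A(S, f) = 16 (A(S, f) = 4² = 16)
(2*A(-3, -4))*(-4) = (2*16)*(-4) = 32*(-4) = -128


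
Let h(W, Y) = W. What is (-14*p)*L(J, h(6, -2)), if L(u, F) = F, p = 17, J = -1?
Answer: -1428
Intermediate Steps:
(-14*p)*L(J, h(6, -2)) = -14*17*6 = -238*6 = -1428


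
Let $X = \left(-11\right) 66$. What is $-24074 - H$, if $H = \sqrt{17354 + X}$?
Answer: $-24074 - 2 \sqrt{4157} \approx -24203.0$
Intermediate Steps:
$X = -726$
$H = 2 \sqrt{4157}$ ($H = \sqrt{17354 - 726} = \sqrt{16628} = 2 \sqrt{4157} \approx 128.95$)
$-24074 - H = -24074 - 2 \sqrt{4157}$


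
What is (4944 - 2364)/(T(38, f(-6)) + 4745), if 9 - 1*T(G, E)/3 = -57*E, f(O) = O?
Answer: 1290/1873 ≈ 0.68874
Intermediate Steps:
T(G, E) = 27 + 171*E (T(G, E) = 27 - (-171)*E = 27 + 171*E)
(4944 - 2364)/(T(38, f(-6)) + 4745) = (4944 - 2364)/((27 + 171*(-6)) + 4745) = 2580/((27 - 1026) + 4745) = 2580/(-999 + 4745) = 2580/3746 = 2580*(1/3746) = 1290/1873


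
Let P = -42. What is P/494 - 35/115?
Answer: -2212/5681 ≈ -0.38937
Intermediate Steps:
P/494 - 35/115 = -42/494 - 35/115 = -42*1/494 - 35*1/115 = -21/247 - 7/23 = -2212/5681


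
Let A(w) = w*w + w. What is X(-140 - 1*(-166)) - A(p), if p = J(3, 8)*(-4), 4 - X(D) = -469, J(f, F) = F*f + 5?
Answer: -12867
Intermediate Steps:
J(f, F) = 5 + F*f
X(D) = 473 (X(D) = 4 - 1*(-469) = 4 + 469 = 473)
p = -116 (p = (5 + 8*3)*(-4) = (5 + 24)*(-4) = 29*(-4) = -116)
A(w) = w + w² (A(w) = w² + w = w + w²)
X(-140 - 1*(-166)) - A(p) = 473 - (-116)*(1 - 116) = 473 - (-116)*(-115) = 473 - 1*13340 = 473 - 13340 = -12867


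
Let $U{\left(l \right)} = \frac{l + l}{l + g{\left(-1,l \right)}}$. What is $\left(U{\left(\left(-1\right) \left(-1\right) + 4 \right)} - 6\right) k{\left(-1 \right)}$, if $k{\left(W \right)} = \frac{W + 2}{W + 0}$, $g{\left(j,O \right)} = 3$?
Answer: $\frac{19}{4} \approx 4.75$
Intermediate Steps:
$k{\left(W \right)} = \frac{2 + W}{W}$
$U{\left(l \right)} = \frac{2 l}{3 + l}$ ($U{\left(l \right)} = \frac{l + l}{l + 3} = \frac{2 l}{3 + l}$)
$\left(U{\left(\left(-1\right) \left(-1\right) + 4 \right)} - 6\right) k{\left(-1 \right)} = \left(\frac{2 \left(\left(-1\right) \left(-1\right) + 4\right)}{3 + \left(\left(-1\right) \left(-1\right) + 4\right)} - 6\right) \frac{2 - 1}{-1} = \left(\frac{2 \left(1 + 4\right)}{3 + \left(1 + 4\right)} - 6\right) \left(\left(-1\right) 1\right) = \left(2 \cdot 5 \frac{1}{3 + 5} - 6\right) \left(-1\right) = \left(2 \cdot 5 \cdot \frac{1}{8} - 6\right) \left(-1\right) = \left(\frac{5}{4} - 6\right) \left(-1\right) = \left(- \frac{19}{4}\right) \left(-1\right) = \frac{19}{4}$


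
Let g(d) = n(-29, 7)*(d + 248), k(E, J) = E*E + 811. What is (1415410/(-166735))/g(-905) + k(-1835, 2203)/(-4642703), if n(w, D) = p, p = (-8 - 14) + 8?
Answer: -517188742792031/712018177711659 ≈ -0.72637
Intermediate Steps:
k(E, J) = 811 + E**2 (k(E, J) = E**2 + 811 = 811 + E**2)
p = -14 (p = -22 + 8 = -14)
n(w, D) = -14
g(d) = -3472 - 14*d (g(d) = -14*(d + 248) = -14*(248 + d) = -3472 - 14*d)
(1415410/(-166735))/g(-905) + k(-1835, 2203)/(-4642703) = (1415410/(-166735))/(-3472 - 14*(-905)) + (811 + (-1835)**2)/(-4642703) = (1415410*(-1/166735))/(-3472 + 12670) + (811 + 3367225)*(-1/4642703) = -283082/33347/9198 + 3368036*(-1/4642703) = -283082/33347*1/9198 - 3368036/4642703 = -141541/153362853 - 3368036/4642703 = -517188742792031/712018177711659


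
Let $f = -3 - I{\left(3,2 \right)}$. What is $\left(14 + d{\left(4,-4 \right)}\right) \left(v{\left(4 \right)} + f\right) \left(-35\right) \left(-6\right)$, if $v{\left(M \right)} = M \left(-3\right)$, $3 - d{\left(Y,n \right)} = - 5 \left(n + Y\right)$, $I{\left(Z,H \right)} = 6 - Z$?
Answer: $-64260$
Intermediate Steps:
$d{\left(Y,n \right)} = 3 + 5 Y + 5 n$ ($d{\left(Y,n \right)} = 3 - - 5 \left(n + Y\right) = 3 - - 5 \left(Y + n\right) = 3 - \left(- 5 Y - 5 n\right) = 3 + \left(5 Y + 5 n\right) = 3 + 5 Y + 5 n$)
$v{\left(M \right)} = - 3 M$
$f = -6$ ($f = -3 - \left(6 - 3\right) = -3 - 3 = -6$)
$\left(14 + d{\left(4,-4 \right)}\right) \left(v{\left(4 \right)} + f\right) \left(-35\right) \left(-6\right) = \left(14 + \left(3 + 5 \cdot 4 + 5 \left(-4\right)\right)\right) \left(\left(-3\right) 4 - 6\right) \left(-35\right) \left(-6\right) = \left(14 + \left(3 + 20 - 20\right)\right) \left(-12 - 6\right) \left(-35\right) \left(-6\right) = \left(14 + 3\right) \left(-18\right) \left(-35\right) \left(-6\right) = 17 \left(-18\right) \left(-35\right) \left(-6\right) = \left(-306\right) \left(-35\right) \left(-6\right) = 10710 \left(-6\right) = -64260$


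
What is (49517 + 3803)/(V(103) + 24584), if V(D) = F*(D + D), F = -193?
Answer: -26660/7587 ≈ -3.5139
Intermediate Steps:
V(D) = -386*D (V(D) = -193*(D + D) = -386*D)
(49517 + 3803)/(V(103) + 24584) = (49517 + 3803)/(-386*103 + 24584) = 53320/(-39758 + 24584) = 53320/(-15174) = 53320*(-1/15174) = -26660/7587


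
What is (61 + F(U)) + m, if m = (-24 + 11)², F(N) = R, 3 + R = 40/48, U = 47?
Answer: 1367/6 ≈ 227.83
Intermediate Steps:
R = -13/6 (R = -3 + 40/48 = -3 + 40*(1/48) = -3 + ⅚ = -13/6 ≈ -2.1667)
F(N) = -13/6
m = 169 (m = (-13)² = 169)
(61 + F(U)) + m = (61 - 13/6) + 169 = 353/6 + 169 = 1367/6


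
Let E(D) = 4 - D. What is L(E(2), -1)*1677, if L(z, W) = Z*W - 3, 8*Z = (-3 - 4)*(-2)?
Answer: -31863/4 ≈ -7965.8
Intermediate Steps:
Z = 7/4 (Z = ((-3 - 4)*(-2))/8 = (-7*(-2))/8 = (⅛)*14 = 7/4 ≈ 1.7500)
L(z, W) = -3 + 7*W/4 (L(z, W) = 7*W/4 - 3 = -3 + 7*W/4)
L(E(2), -1)*1677 = (-3 + (7/4)*(-1))*1677 = (-3 - 7/4)*1677 = -19/4*1677 = -31863/4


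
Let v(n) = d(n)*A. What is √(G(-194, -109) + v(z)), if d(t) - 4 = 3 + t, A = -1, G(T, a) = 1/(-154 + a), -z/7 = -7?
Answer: I*√3873727/263 ≈ 7.4836*I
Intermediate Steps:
z = 49 (z = -7*(-7) = 49)
d(t) = 7 + t (d(t) = 4 + (3 + t) = 7 + t)
v(n) = -7 - n (v(n) = (7 + n)*(-1) = -7 - n)
√(G(-194, -109) + v(z)) = √(1/(-154 - 109) + (-7 - 1*49)) = √(1/(-263) + (-7 - 49)) = √(-1/263 - 56) = √(-14729/263) = I*√3873727/263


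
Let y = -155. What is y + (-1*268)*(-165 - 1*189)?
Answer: 94717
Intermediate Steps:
y + (-1*268)*(-165 - 1*189) = -155 + (-1*268)*(-165 - 1*189) = -155 - 268*(-165 - 189) = -155 - 268*(-354) = -155 + 94872 = 94717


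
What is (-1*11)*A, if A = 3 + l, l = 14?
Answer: -187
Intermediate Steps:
A = 17 (A = 3 + 14 = 17)
(-1*11)*A = -1*11*17 = -11*17 = -187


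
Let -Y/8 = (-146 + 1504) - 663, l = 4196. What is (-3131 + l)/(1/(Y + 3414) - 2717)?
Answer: -761830/1943561 ≈ -0.39198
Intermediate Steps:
Y = -5560 (Y = -8*((-146 + 1504) - 663) = -8*(1358 - 663) = -8*695 = -5560)
(-3131 + l)/(1/(Y + 3414) - 2717) = (-3131 + 4196)/(1/(-5560 + 3414) - 2717) = 1065/(1/(-2146) - 2717) = 1065/(-1/2146 - 2717) = 1065/(-5830683/2146) = 1065*(-2146/5830683) = -761830/1943561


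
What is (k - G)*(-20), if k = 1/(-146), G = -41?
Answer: -59850/73 ≈ -819.86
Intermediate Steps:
k = -1/146 ≈ -0.0068493
(k - G)*(-20) = (-1/146 - 1*(-41))*(-20) = (-1/146 + 41)*(-20) = (5985/146)*(-20) = -59850/73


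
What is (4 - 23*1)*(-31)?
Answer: 589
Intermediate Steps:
(4 - 23*1)*(-31) = (4 - 23)*(-31) = -19*(-31) = 589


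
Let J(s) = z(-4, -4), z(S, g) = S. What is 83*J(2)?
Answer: -332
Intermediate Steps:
J(s) = -4
83*J(2) = 83*(-4) = -332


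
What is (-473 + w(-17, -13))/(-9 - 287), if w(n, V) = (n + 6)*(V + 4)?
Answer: 187/148 ≈ 1.2635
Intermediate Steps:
w(n, V) = (4 + V)*(6 + n) (w(n, V) = (6 + n)*(4 + V) = (4 + V)*(6 + n))
(-473 + w(-17, -13))/(-9 - 287) = (-473 + (24 + 4*(-17) + 6*(-13) - 13*(-17)))/(-9 - 287) = (-473 + (24 - 68 - 78 + 221))/(-296) = (-473 + 99)*(-1/296) = -374*(-1/296) = 187/148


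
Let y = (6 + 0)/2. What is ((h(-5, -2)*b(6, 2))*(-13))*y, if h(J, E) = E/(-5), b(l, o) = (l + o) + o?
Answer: -156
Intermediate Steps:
b(l, o) = l + 2*o
h(J, E) = -E/5 (h(J, E) = E*(-⅕) = -E/5)
y = 3 (y = 6*(½) = 3)
((h(-5, -2)*b(6, 2))*(-13))*y = (((-⅕*(-2))*(6 + 2*2))*(-13))*3 = ((2*(6 + 4)/5)*(-13))*3 = (((⅖)*10)*(-13))*3 = (4*(-13))*3 = -52*3 = -156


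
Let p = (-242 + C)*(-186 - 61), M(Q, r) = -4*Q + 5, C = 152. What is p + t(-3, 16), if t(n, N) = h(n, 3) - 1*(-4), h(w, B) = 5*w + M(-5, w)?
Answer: 22244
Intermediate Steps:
M(Q, r) = 5 - 4*Q
h(w, B) = 25 + 5*w (h(w, B) = 5*w + (5 - 4*(-5)) = 5*w + (5 + 20) = 5*w + 25 = 25 + 5*w)
t(n, N) = 29 + 5*n (t(n, N) = (25 + 5*n) - 1*(-4) = (25 + 5*n) + 4 = 29 + 5*n)
p = 22230 (p = (-242 + 152)*(-186 - 61) = -90*(-247) = 22230)
p + t(-3, 16) = 22230 + (29 + 5*(-3)) = 22230 + (29 - 15) = 22230 + 14 = 22244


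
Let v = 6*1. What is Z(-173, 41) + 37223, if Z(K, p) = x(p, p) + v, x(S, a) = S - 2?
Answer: 37268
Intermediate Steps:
x(S, a) = -2 + S
v = 6
Z(K, p) = 4 + p (Z(K, p) = (-2 + p) + 6 = 4 + p)
Z(-173, 41) + 37223 = (4 + 41) + 37223 = 45 + 37223 = 37268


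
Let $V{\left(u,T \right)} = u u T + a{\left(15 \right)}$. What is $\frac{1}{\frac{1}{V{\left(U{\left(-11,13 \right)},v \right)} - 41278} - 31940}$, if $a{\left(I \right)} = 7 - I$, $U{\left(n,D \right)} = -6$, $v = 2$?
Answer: $- \frac{41214}{1316375161} \approx -3.1309 \cdot 10^{-5}$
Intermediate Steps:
$V{\left(u,T \right)} = -8 + T u^{2}$ ($V{\left(u,T \right)} = u u T + \left(7 - 15\right) = u^{2} T + \left(7 - 15\right) = T u^{2} - 8 = -8 + T u^{2}$)
$\frac{1}{\frac{1}{V{\left(U{\left(-11,13 \right)},v \right)} - 41278} - 31940} = \frac{1}{\frac{1}{\left(-8 + 2 \left(-6\right)^{2}\right) - 41278} - 31940} = \frac{1}{\frac{1}{\left(-8 + 2 \cdot 36\right) - 41278} - 31940} = \frac{1}{\frac{1}{\left(-8 + 72\right) - 41278} - 31940} = \frac{1}{\frac{1}{64 - 41278} - 31940} = \frac{1}{\frac{1}{-41214} - 31940} = \frac{1}{- \frac{1}{41214} - 31940} = \frac{1}{- \frac{1316375161}{41214}} = - \frac{41214}{1316375161}$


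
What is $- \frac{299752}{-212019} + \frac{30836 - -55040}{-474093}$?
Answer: $\frac{41300993764}{33505574589} \approx 1.2327$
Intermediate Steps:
$- \frac{299752}{-212019} + \frac{30836 - -55040}{-474093} = \left(-299752\right) \left(- \frac{1}{212019}\right) + \left(30836 + 55040\right) \left(- \frac{1}{474093}\right) = \frac{299752}{212019} + 85876 \left(- \frac{1}{474093}\right) = \frac{299752}{212019} - \frac{85876}{474093} = \frac{41300993764}{33505574589}$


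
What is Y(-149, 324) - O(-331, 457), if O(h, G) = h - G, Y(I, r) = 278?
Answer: 1066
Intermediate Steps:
Y(-149, 324) - O(-331, 457) = 278 - (-331 - 1*457) = 278 - (-331 - 457) = 278 - 1*(-788) = 278 + 788 = 1066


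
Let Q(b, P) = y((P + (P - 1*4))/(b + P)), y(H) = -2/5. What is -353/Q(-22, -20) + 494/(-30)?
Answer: 25981/30 ≈ 866.03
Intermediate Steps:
y(H) = -⅖ (y(H) = -2*⅕ = -⅖)
Q(b, P) = -⅖
-353/Q(-22, -20) + 494/(-30) = -353/(-⅖) + 494/(-30) = -353*(-5/2) + 494*(-1/30) = 1765/2 - 247/15 = 25981/30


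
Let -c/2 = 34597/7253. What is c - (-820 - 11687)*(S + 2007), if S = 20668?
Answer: 2056923350731/7253 ≈ 2.8360e+8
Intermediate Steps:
c = -69194/7253 ≈ -9.5401
c - (-820 - 11687)*(S + 2007) = -69194/7253 - (-820 - 11687)*(20668 + 2007) = -69194/7253 - (-12507)*22675 = -69194/7253 - 1*(-283596225) = -69194/7253 + 283596225 = 2056923350731/7253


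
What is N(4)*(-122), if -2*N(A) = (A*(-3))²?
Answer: 8784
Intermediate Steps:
N(A) = -9*A²/2
N(4)*(-122) = -9/2*4²*(-122) = -9/2*16*(-122) = -72*(-122) = 8784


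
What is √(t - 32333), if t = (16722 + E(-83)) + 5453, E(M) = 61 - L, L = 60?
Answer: I*√10157 ≈ 100.78*I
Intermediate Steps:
E(M) = 1 (E(M) = 61 - 1*60 = 61 - 60 = 1)
t = 22176 (t = (16722 + 1) + 5453 = 16723 + 5453 = 22176)
√(t - 32333) = √(22176 - 32333) = √(-10157) = I*√10157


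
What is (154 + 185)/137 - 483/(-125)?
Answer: 108546/17125 ≈ 6.3385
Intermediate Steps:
(154 + 185)/137 - 483/(-125) = 339*(1/137) - 483*(-1/125) = 339/137 + 483/125 = 108546/17125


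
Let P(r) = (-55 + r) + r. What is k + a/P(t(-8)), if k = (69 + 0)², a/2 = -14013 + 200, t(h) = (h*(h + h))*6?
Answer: 7023415/1481 ≈ 4742.3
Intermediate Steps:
t(h) = 12*h² (t(h) = (h*(2*h))*6 = (2*h²)*6 = 12*h²)
P(r) = -55 + 2*r
a = -27626 (a = 2*(-14013 + 200) = 2*(-13813) = -27626)
k = 4761 (k = 69² = 4761)
k + a/P(t(-8)) = 4761 - 27626/(-55 + 2*(12*(-8)²)) = 4761 - 27626/(-55 + 2*(12*64)) = 4761 - 27626/(-55 + 2*768) = 4761 - 27626/(-55 + 1536) = 4761 - 27626/1481 = 7023415/1481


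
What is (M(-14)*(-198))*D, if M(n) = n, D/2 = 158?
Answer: 875952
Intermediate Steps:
D = 316 (D = 2*158 = 316)
(M(-14)*(-198))*D = -14*(-198)*316 = 2772*316 = 875952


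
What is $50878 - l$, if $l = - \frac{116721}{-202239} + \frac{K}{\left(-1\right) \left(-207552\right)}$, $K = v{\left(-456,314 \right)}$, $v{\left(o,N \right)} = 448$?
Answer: $\frac{161200579390}{3168411} \approx 50877.0$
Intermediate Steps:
$K = 448$
$l = \frac{1835468}{3168411}$ ($l = - \frac{116721}{-202239} + \frac{448}{\left(-1\right) \left(-207552\right)} = \left(-116721\right) \left(- \frac{1}{202239}\right) + \frac{448}{207552} = \frac{12969}{22471} + 448 \cdot \frac{1}{207552} = \frac{12969}{22471} + \frac{7}{3243} = \frac{1835468}{3168411} \approx 0.5793$)
$50878 - l = 50878 - \frac{1835468}{3168411} = \frac{161200579390}{3168411}$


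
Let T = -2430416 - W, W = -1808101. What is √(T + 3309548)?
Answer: √2687233 ≈ 1639.3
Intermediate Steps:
T = -622315 (T = -2430416 - 1*(-1808101) = -2430416 + 1808101 = -622315)
√(T + 3309548) = √(-622315 + 3309548) = √2687233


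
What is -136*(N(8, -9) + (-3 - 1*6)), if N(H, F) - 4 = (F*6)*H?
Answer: 59432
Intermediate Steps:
N(H, F) = 4 + 6*F*H (N(H, F) = 4 + (F*6)*H = 4 + (6*F)*H = 4 + 6*F*H)
-136*(N(8, -9) + (-3 - 1*6)) = -136*((4 + 6*(-9)*8) + (-3 - 1*6)) = -136*((4 - 432) + (-3 - 6)) = -136*(-428 - 9) = -136*(-437) = 59432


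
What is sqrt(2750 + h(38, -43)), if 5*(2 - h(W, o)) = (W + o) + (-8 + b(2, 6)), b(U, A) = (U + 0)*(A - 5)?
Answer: sqrt(68855)/5 ≈ 52.480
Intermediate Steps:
b(U, A) = U*(-5 + A)
h(W, o) = 16/5 - W/5 - o/5 (h(W, o) = 2 - ((W + o) + (-8 + 2*(-5 + 6)))/5 = 2 - ((W + o) + (-8 + 2*1))/5 = 2 - ((W + o) + (-8 + 2))/5 = 2 - ((W + o) - 6)/5 = 2 - (-6 + W + o)/5 = 2 + (6/5 - W/5 - o/5) = 16/5 - W/5 - o/5)
sqrt(2750 + h(38, -43)) = sqrt(2750 + (16/5 - 1/5*38 - 1/5*(-43))) = sqrt(2750 + (16/5 - 38/5 + 43/5)) = sqrt(2750 + 21/5) = sqrt(13771/5) = sqrt(68855)/5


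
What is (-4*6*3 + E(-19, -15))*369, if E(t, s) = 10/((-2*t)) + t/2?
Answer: -1139103/38 ≈ -29976.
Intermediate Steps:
E(t, s) = t/2 - 5/t (E(t, s) = 10*(-1/(2*t)) + t*(½) = -5/t + t/2 = t/2 - 5/t)
(-4*6*3 + E(-19, -15))*369 = (-4*6*3 + ((½)*(-19) - 5/(-19)))*369 = (-24*3 + (-19/2 - 5*(-1/19)))*369 = (-72 + (-19/2 + 5/19))*369 = (-72 - 351/38)*369 = -3087/38*369 = -1139103/38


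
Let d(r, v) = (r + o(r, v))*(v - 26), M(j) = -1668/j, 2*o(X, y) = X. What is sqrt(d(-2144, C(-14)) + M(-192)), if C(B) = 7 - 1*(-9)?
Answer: sqrt(514699)/4 ≈ 179.36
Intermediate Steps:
o(X, y) = X/2
C(B) = 16 (C(B) = 7 + 9 = 16)
d(r, v) = 3*r*(-26 + v)/2 (d(r, v) = (r + r/2)*(v - 26) = (3*r/2)*(-26 + v) = 3*r*(-26 + v)/2)
sqrt(d(-2144, C(-14)) + M(-192)) = sqrt((3/2)*(-2144)*(-26 + 16) - 1668/(-192)) = sqrt((3/2)*(-2144)*(-10) - 1668*(-1/192)) = sqrt(32160 + 139/16) = sqrt(514699/16) = sqrt(514699)/4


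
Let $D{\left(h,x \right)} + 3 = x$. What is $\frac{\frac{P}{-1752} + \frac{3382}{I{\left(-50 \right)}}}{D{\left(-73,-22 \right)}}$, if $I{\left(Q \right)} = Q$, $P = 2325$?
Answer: $\frac{1006919}{365000} \approx 2.7587$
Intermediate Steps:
$D{\left(h,x \right)} = -3 + x$
$\frac{\frac{P}{-1752} + \frac{3382}{I{\left(-50 \right)}}}{D{\left(-73,-22 \right)}} = \frac{\frac{2325}{-1752} + \frac{3382}{-50}}{-3 - 22} = \frac{2325 \left(- \frac{1}{1752}\right) + 3382 \left(- \frac{1}{50}\right)}{-25} = \left(- \frac{775}{584} - \frac{1691}{25}\right) \left(- \frac{1}{25}\right) = \left(- \frac{1006919}{14600}\right) \left(- \frac{1}{25}\right) = \frac{1006919}{365000}$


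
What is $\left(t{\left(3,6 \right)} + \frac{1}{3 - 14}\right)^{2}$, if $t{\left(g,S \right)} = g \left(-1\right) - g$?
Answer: $\frac{4489}{121} \approx 37.099$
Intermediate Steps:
$t{\left(g,S \right)} = - 2 g$ ($t{\left(g,S \right)} = - g - g = - 2 g$)
$\left(t{\left(3,6 \right)} + \frac{1}{3 - 14}\right)^{2} = \left(\left(-2\right) 3 + \frac{1}{3 - 14}\right)^{2} = \left(-6 + \frac{1}{-11}\right)^{2} = \left(-6 - \frac{1}{11}\right)^{2} = \left(- \frac{67}{11}\right)^{2} = \frac{4489}{121}$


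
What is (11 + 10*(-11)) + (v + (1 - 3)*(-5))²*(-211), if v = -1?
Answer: -17190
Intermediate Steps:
(11 + 10*(-11)) + (v + (1 - 3)*(-5))²*(-211) = (11 + 10*(-11)) + (-1 + (1 - 3)*(-5))²*(-211) = (11 - 110) + (-1 - 2*(-5))²*(-211) = -99 + (-1 + 10)²*(-211) = -99 + 9²*(-211) = -99 + 81*(-211) = -99 - 17091 = -17190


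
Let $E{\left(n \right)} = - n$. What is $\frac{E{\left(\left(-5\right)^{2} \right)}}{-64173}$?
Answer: $\frac{25}{64173} \approx 0.00038957$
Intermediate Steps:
$\frac{E{\left(\left(-5\right)^{2} \right)}}{-64173} = \frac{\left(-1\right) \left(-5\right)^{2}}{-64173} = \left(-1\right) 25 \left(- \frac{1}{64173}\right) = \left(-25\right) \left(- \frac{1}{64173}\right) = \frac{25}{64173}$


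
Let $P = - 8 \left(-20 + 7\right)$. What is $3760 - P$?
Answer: $3656$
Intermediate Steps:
$P = 104$ ($P = \left(-8\right) \left(-13\right) = 104$)
$3760 - P = 3760 - 104 = 3656$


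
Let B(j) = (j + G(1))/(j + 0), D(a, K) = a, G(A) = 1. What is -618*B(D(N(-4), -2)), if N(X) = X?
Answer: -927/2 ≈ -463.50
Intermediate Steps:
B(j) = (1 + j)/j (B(j) = (j + 1)/(j + 0) = (1 + j)/j)
-618*B(D(N(-4), -2)) = -618*(1 - 4)/(-4) = -(-309)*(-3)/2 = -618*¾ = -927/2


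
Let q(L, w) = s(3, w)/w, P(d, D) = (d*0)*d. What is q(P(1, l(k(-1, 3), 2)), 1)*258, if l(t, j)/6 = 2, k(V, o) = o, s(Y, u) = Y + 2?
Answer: 1290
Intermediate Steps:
s(Y, u) = 2 + Y
l(t, j) = 12 (l(t, j) = 6*2 = 12)
P(d, D) = 0 (P(d, D) = 0*d = 0)
q(L, w) = 5/w (q(L, w) = (2 + 3)/w = 5/w)
q(P(1, l(k(-1, 3), 2)), 1)*258 = (5/1)*258 = (5*1)*258 = 5*258 = 1290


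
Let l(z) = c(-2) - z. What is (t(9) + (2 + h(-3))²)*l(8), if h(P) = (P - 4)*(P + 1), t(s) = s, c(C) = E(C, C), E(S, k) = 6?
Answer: -530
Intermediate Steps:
c(C) = 6
h(P) = (1 + P)*(-4 + P) (h(P) = (-4 + P)*(1 + P) = (1 + P)*(-4 + P))
l(z) = 6 - z
(t(9) + (2 + h(-3))²)*l(8) = (9 + (2 + (-4 + (-3)² - 3*(-3)))²)*(6 - 1*8) = (9 + (2 + (-4 + 9 + 9))²)*(6 - 8) = (9 + (2 + 14)²)*(-2) = (9 + 16²)*(-2) = (9 + 256)*(-2) = 265*(-2) = -530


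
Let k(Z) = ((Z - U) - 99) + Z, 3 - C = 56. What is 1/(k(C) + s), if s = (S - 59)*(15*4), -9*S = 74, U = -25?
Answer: -3/12640 ≈ -0.00023734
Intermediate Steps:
S = -74/9 (S = -⅑*74 = -74/9 ≈ -8.2222)
C = -53 (C = 3 - 1*56 = 3 - 56 = -53)
k(Z) = -74 + 2*Z (k(Z) = ((Z - 1*(-25)) - 99) + Z = ((Z + 25) - 99) + Z = ((25 + Z) - 99) + Z = (-74 + Z) + Z = -74 + 2*Z)
s = -12100/3 (s = (-74/9 - 59)*(15*4) = -605/9*60 = -12100/3 ≈ -4033.3)
1/(k(C) + s) = 1/((-74 + 2*(-53)) - 12100/3) = 1/((-74 - 106) - 12100/3) = 1/(-180 - 12100/3) = 1/(-12640/3) = -3/12640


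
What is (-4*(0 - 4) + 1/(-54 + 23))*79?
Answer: 39105/31 ≈ 1261.5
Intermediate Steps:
(-4*(0 - 4) + 1/(-54 + 23))*79 = (-4*(-4) + 1/(-31))*79 = (16 - 1/31)*79 = (495/31)*79 = 39105/31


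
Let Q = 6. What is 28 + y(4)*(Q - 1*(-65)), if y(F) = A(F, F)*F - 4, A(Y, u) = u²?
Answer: 4288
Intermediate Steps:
y(F) = -4 + F³ (y(F) = F²*F - 4 = F³ - 4 = -4 + F³)
28 + y(4)*(Q - 1*(-65)) = 28 + (-4 + 4³)*(6 - 1*(-65)) = 28 + (-4 + 64)*(6 + 65) = 28 + 60*71 = 28 + 4260 = 4288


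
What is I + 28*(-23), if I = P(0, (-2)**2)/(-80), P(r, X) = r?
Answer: -644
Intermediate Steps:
I = 0 (I = 0/(-80) = 0*(-1/80) = 0)
I + 28*(-23) = 0 + 28*(-23) = 0 - 644 = -644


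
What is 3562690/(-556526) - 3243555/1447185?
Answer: -232033140586/26846535977 ≈ -8.6429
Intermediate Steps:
3562690/(-556526) - 3243555/1447185 = 3562690*(-1/556526) - 3243555*1/1447185 = -1781345/278263 - 216237/96479 = -232033140586/26846535977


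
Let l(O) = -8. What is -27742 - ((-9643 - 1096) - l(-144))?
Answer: -17011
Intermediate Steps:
-27742 - ((-9643 - 1096) - l(-144)) = -27742 - ((-9643 - 1096) - 1*(-8)) = -27742 - (-10739 + 8) = -27742 - 1*(-10731) = -27742 + 10731 = -17011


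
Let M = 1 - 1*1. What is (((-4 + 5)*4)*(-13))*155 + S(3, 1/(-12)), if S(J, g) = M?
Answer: -8060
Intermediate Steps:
M = 0 (M = 1 - 1 = 0)
S(J, g) = 0
(((-4 + 5)*4)*(-13))*155 + S(3, 1/(-12)) = (((-4 + 5)*4)*(-13))*155 + 0 = ((1*4)*(-13))*155 + 0 = (4*(-13))*155 + 0 = -52*155 + 0 = -8060 + 0 = -8060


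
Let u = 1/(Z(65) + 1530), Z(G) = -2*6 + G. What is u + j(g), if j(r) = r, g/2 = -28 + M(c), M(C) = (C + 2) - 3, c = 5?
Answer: -75983/1583 ≈ -47.999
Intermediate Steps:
Z(G) = -12 + G
M(C) = -1 + C (M(C) = (2 + C) - 3 = -1 + C)
g = -48 (g = 2*(-28 + (-1 + 5)) = 2*(-28 + 4) = 2*(-24) = -48)
u = 1/1583 (u = 1/((-12 + 65) + 1530) = 1/(53 + 1530) = 1/1583 ≈ 0.00063171)
u + j(g) = 1/1583 - 48 = -75983/1583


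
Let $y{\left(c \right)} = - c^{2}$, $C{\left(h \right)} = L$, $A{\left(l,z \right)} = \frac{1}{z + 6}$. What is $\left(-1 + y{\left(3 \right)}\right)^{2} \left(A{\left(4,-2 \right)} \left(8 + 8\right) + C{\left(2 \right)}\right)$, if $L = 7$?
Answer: $1100$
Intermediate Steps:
$A{\left(l,z \right)} = \frac{1}{6 + z}$
$C{\left(h \right)} = 7$
$\left(-1 + y{\left(3 \right)}\right)^{2} \left(A{\left(4,-2 \right)} \left(8 + 8\right) + C{\left(2 \right)}\right) = \left(-1 - 3^{2}\right)^{2} \left(\frac{8 + 8}{6 - 2} + 7\right) = \left(-1 - 9\right)^{2} \left(\frac{1}{4} \cdot 16 + 7\right) = \left(-10\right)^{2} \left(4 + 7\right) = 100 \cdot 11 = 1100$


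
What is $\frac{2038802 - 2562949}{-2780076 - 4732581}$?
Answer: $\frac{524147}{7512657} \approx 0.069769$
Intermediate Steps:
$\frac{2038802 - 2562949}{-2780076 - 4732581} = - \frac{524147}{-7512657} = \left(-524147\right) \left(- \frac{1}{7512657}\right) = \frac{524147}{7512657}$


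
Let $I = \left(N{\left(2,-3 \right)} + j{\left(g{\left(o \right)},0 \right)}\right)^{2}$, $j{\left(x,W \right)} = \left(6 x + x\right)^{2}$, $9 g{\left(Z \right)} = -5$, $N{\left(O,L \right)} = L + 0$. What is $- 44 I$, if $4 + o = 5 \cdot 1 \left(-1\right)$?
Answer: $- \frac{42430256}{6561} \approx -6467.0$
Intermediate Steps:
$N{\left(O,L \right)} = L$
$o = -9$ ($o = -4 + 5 \cdot 1 \left(-1\right) = -4 + 5 \left(-1\right) = -4 - 5 = -9$)
$g{\left(Z \right)} = - \frac{5}{9}$ ($g{\left(Z \right)} = \frac{1}{9} \left(-5\right) = - \frac{5}{9}$)
$j{\left(x,W \right)} = 49 x^{2}$ ($j{\left(x,W \right)} = \left(7 x\right)^{2} = 49 x^{2}$)
$I = \frac{964324}{6561}$ ($I = \left(-3 + 49 \left(- \frac{5}{9}\right)^{2}\right)^{2} = \left(-3 + 49 \cdot \frac{25}{81}\right)^{2} = \left(-3 + \frac{1225}{81}\right)^{2} = \left(\frac{982}{81}\right)^{2} = \frac{964324}{6561} \approx 146.98$)
$- 44 I = \left(-44\right) \frac{964324}{6561} = - \frac{42430256}{6561}$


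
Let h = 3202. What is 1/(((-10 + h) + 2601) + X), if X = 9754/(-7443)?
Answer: 7443/43107545 ≈ 0.00017266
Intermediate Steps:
X = -9754/7443 (X = 9754*(-1/7443) = -9754/7443 ≈ -1.3105)
1/(((-10 + h) + 2601) + X) = 1/(((-10 + 3202) + 2601) - 9754/7443) = 1/((3192 + 2601) - 9754/7443) = 1/(5793 - 9754/7443) = 1/(43107545/7443) = 7443/43107545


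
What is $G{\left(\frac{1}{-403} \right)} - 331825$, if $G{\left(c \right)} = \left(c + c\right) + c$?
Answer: $- \frac{133725478}{403} \approx -3.3183 \cdot 10^{5}$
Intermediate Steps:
$G{\left(c \right)} = 3 c$ ($G{\left(c \right)} = 2 c + c = 3 c$)
$G{\left(\frac{1}{-403} \right)} - 331825 = \frac{3}{-403} - 331825 = 3 \left(- \frac{1}{403}\right) - 331825 = - \frac{3}{403} - 331825 = - \frac{133725478}{403}$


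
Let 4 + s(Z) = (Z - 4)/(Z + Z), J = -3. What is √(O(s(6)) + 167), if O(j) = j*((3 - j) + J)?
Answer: √5483/6 ≈ 12.341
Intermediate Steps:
s(Z) = -4 + (-4 + Z)/(2*Z) (s(Z) = -4 + (Z - 4)/(Z + Z) = -4 + (-4 + Z)/((2*Z)) = -4 + (-4 + Z)*(1/(2*Z)) = -4 + (-4 + Z)/(2*Z))
O(j) = -j² (O(j) = j*((3 - j) - 3) = j*(-j) = -j²)
√(O(s(6)) + 167) = √(-(-7/2 - 2/6)² + 167) = √(-(-7/2 - 2*⅙)² + 167) = √(-(-7/2 - ⅓)² + 167) = √(-(-23/6)² + 167) = √(-1*529/36 + 167) = √(-529/36 + 167) = √(5483/36) = √5483/6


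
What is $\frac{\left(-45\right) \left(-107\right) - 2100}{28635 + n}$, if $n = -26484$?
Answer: $\frac{905}{717} \approx 1.2622$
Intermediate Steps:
$\frac{\left(-45\right) \left(-107\right) - 2100}{28635 + n} = \frac{\left(-45\right) \left(-107\right) - 2100}{28635 - 26484} = \frac{4815 - 2100}{2151} = 2715 \cdot \frac{1}{2151} = \frac{905}{717}$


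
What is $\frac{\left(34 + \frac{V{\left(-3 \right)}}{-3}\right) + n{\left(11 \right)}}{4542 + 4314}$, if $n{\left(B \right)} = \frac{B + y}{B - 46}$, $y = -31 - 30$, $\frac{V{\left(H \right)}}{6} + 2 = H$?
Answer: $\frac{53}{10332} \approx 0.0051297$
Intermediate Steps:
$V{\left(H \right)} = -12 + 6 H$
$y = -61$
$n{\left(B \right)} = \frac{-61 + B}{-46 + B}$ ($n{\left(B \right)} = \frac{B - 61}{B - 46} = \frac{-61 + B}{-46 + B}$)
$\frac{\left(34 + \frac{V{\left(-3 \right)}}{-3}\right) + n{\left(11 \right)}}{4542 + 4314} = \frac{\left(34 + \frac{-12 + 6 \left(-3\right)}{-3}\right) + \frac{-61 + 11}{-46 + 11}}{4542 + 4314} = \frac{\left(34 - \frac{-12 - 18}{3}\right) + \frac{1}{-35} \left(-50\right)}{8856} = \left(\left(34 - -10\right) - - \frac{10}{7}\right) \frac{1}{8856} = \left(\left(34 + 10\right) + \frac{10}{7}\right) \frac{1}{8856} = \left(44 + \frac{10}{7}\right) \frac{1}{8856} = \frac{318}{7} \cdot \frac{1}{8856} = \frac{53}{10332}$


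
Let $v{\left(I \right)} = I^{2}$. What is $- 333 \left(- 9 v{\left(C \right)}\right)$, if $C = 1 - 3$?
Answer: $11988$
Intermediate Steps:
$C = -2$ ($C = 1 - 3 = -2$)
$- 333 \left(- 9 v{\left(C \right)}\right) = - 333 \left(- 9 \left(-2\right)^{2}\right) = - 333 \left(\left(-9\right) 4\right) = \left(-333\right) \left(-36\right) = 11988$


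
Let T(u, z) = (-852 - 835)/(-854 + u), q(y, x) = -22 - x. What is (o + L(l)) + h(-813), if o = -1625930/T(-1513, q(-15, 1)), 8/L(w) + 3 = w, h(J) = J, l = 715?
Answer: -342645356162/150143 ≈ -2.2821e+6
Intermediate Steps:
L(w) = 8/(-3 + w)
T(u, z) = -1687/(-854 + u)
o = -3848576310/1687 (o = -1625930/((-1687/(-854 - 1513))) = -1625930/((-1687/(-2367))) = -1625930/((-1687*(-1/2367))) = -1625930/1687/2367 = -1625930*2367/1687 = -3848576310/1687 ≈ -2.2813e+6)
(o + L(l)) + h(-813) = (-3848576310/1687 + 8/(-3 + 715)) - 813 = (-3848576310/1687 + 8/712) - 813 = (-3848576310/1687 + 8*(1/712)) - 813 = (-3848576310/1687 + 1/89) - 813 = -342523289903/150143 - 813 = -342645356162/150143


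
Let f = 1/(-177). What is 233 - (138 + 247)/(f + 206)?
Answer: 8427268/36461 ≈ 231.13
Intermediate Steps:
f = -1/177 ≈ -0.0056497
233 - (138 + 247)/(f + 206) = 233 - (138 + 247)/(-1/177 + 206) = 233 - 385/36461/177 = 233 - 385*177/36461 = 233 - 1*68145/36461 = 233 - 68145/36461 = 8427268/36461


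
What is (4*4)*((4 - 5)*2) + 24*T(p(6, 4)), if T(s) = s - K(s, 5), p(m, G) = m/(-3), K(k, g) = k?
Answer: -32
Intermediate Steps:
p(m, G) = -m/3 (p(m, G) = m*(-1/3) = -m/3)
T(s) = 0 (T(s) = s - s = 0)
(4*4)*((4 - 5)*2) + 24*T(p(6, 4)) = (4*4)*((4 - 5)*2) + 24*0 = 16*(-1*2) + 0 = 16*(-2) + 0 = -32 + 0 = -32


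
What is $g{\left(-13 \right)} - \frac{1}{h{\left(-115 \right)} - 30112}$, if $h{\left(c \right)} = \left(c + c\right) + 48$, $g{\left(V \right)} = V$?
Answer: $- \frac{393821}{30294} \approx -13.0$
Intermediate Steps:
$h{\left(c \right)} = 48 + 2 c$ ($h{\left(c \right)} = 2 c + 48 = 48 + 2 c$)
$g{\left(-13 \right)} - \frac{1}{h{\left(-115 \right)} - 30112} = -13 - \frac{1}{\left(48 + 2 \left(-115\right)\right) - 30112} = -13 - \frac{1}{\left(48 - 230\right) - 30112} = -13 - \frac{1}{-182 - 30112} = -13 - \frac{1}{-30294} = -13 - - \frac{1}{30294} = -13 + \frac{1}{30294} = - \frac{393821}{30294}$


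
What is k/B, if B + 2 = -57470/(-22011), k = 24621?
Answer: 541932831/13448 ≈ 40298.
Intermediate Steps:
B = 13448/22011 (B = -2 - 57470/(-22011) = -2 - 57470*(-1/22011) = -2 + 57470/22011 = 13448/22011 ≈ 0.61097)
k/B = 24621/(13448/22011) = 24621*(22011/13448) = 541932831/13448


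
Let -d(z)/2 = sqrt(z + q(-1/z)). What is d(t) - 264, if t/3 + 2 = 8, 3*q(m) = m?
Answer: -264 - sqrt(5826)/9 ≈ -272.48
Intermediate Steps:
q(m) = m/3
t = 18 (t = -6 + 3*8 = -6 + 24 = 18)
d(z) = -2*sqrt(z - 1/(3*z)) (d(z) = -2*sqrt(z + (-1/z)/3) = -2*sqrt(z - 1/(3*z)))
d(t) - 264 = -2*sqrt(-3/18 + 9*18)/3 - 264 = -2*sqrt(-3*1/18 + 162)/3 - 264 = -2*sqrt(-1/6 + 162)/3 - 264 = -sqrt(5826)/9 - 264 = -264 - sqrt(5826)/9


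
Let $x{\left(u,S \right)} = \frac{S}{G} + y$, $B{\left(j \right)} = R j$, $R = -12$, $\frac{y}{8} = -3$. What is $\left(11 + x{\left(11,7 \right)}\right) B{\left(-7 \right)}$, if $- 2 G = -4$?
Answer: $-798$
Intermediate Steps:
$G = 2$ ($G = \left(- \frac{1}{2}\right) \left(-4\right) = 2$)
$y = -24$ ($y = 8 \left(-3\right) = -24$)
$B{\left(j \right)} = - 12 j$
$x{\left(u,S \right)} = -24 + \frac{S}{2}$ ($x{\left(u,S \right)} = \frac{S}{2} - 24 = -24 + \frac{S}{2}$)
$\left(11 + x{\left(11,7 \right)}\right) B{\left(-7 \right)} = \left(11 + \left(-24 + \frac{1}{2} \cdot 7\right)\right) \left(\left(-12\right) \left(-7\right)\right) = \left(11 + \left(-24 + \frac{7}{2}\right)\right) 84 = \left(11 - \frac{41}{2}\right) 84 = \left(- \frac{19}{2}\right) 84 = -798$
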